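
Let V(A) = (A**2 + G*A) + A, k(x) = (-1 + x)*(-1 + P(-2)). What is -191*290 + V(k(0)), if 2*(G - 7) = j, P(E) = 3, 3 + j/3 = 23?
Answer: -55462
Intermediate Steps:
j = 60 (j = -9 + 3*23 = -9 + 69 = 60)
G = 37 (G = 7 + (1/2)*60 = 7 + 30 = 37)
k(x) = -2 + 2*x (k(x) = (-1 + x)*(-1 + 3) = (-1 + x)*2 = -2 + 2*x)
V(A) = A**2 + 38*A (V(A) = (A**2 + 37*A) + A = A**2 + 38*A)
-191*290 + V(k(0)) = -191*290 + (-2 + 2*0)*(38 + (-2 + 2*0)) = -55390 + (-2 + 0)*(38 + (-2 + 0)) = -55390 - 2*(38 - 2) = -55390 - 2*36 = -55390 - 72 = -55462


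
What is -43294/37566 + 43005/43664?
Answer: -137431693/820140912 ≈ -0.16757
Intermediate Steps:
-43294/37566 + 43005/43664 = -43294*1/37566 + 43005*(1/43664) = -21647/18783 + 43005/43664 = -137431693/820140912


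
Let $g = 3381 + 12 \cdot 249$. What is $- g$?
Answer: $-6369$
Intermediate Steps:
$g = 6369$ ($g = 3381 + 2988 = 6369$)
$- g = \left(-1\right) 6369 = -6369$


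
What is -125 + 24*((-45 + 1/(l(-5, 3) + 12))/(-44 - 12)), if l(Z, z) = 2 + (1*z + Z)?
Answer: -423/4 ≈ -105.75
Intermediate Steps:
l(Z, z) = 2 + Z + z (l(Z, z) = 2 + (z + Z) = 2 + (Z + z) = 2 + Z + z)
-125 + 24*((-45 + 1/(l(-5, 3) + 12))/(-44 - 12)) = -125 + 24*((-45 + 1/((2 - 5 + 3) + 12))/(-44 - 12)) = -125 + 24*((-45 + 1/(0 + 12))/(-56)) = -125 + 24*((-45 + 1/12)*(-1/56)) = -125 + 24*(-539/12*(-1/56)) = -125 + 24*(77/96) = -125 + 77/4 = -423/4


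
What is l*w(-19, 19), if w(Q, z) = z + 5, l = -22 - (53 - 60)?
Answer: -360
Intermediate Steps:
l = -15 (l = -22 - 1*(-7) = -22 + 7 = -15)
w(Q, z) = 5 + z
l*w(-19, 19) = -15*(5 + 19) = -15*24 = -360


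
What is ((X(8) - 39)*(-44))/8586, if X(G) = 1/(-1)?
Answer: 880/4293 ≈ 0.20498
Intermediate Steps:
X(G) = -1
((X(8) - 39)*(-44))/8586 = ((-1 - 39)*(-44))/8586 = -40*(-44)*(1/8586) = 1760*(1/8586) = 880/4293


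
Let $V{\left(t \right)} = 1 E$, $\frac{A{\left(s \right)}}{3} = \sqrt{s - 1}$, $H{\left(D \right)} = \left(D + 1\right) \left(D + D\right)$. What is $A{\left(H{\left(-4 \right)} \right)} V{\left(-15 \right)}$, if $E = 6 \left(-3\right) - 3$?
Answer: $- 63 \sqrt{23} \approx -302.14$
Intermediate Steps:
$H{\left(D \right)} = 2 D \left(1 + D\right)$ ($H{\left(D \right)} = \left(1 + D\right) 2 D = 2 D \left(1 + D\right)$)
$E = -21$ ($E = -18 - 3 = -21$)
$A{\left(s \right)} = 3 \sqrt{-1 + s}$ ($A{\left(s \right)} = 3 \sqrt{s - 1} = 3 \sqrt{-1 + s}$)
$V{\left(t \right)} = -21$ ($V{\left(t \right)} = 1 \left(-21\right) = -21$)
$A{\left(H{\left(-4 \right)} \right)} V{\left(-15 \right)} = 3 \sqrt{-1 + 2 \left(-4\right) \left(1 - 4\right)} \left(-21\right) = 3 \sqrt{-1 + 2 \left(-4\right) \left(-3\right)} \left(-21\right) = 3 \sqrt{-1 + 24} \left(-21\right) = 3 \sqrt{23} \left(-21\right) = - 63 \sqrt{23}$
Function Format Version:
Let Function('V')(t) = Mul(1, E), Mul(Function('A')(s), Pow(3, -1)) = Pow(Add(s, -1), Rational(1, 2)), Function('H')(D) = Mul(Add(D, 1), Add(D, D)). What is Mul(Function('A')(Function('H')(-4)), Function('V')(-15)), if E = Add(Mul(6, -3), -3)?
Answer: Mul(-63, Pow(23, Rational(1, 2))) ≈ -302.14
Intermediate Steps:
Function('H')(D) = Mul(2, D, Add(1, D)) (Function('H')(D) = Mul(Add(1, D), Mul(2, D)) = Mul(2, D, Add(1, D)))
E = -21 (E = Add(-18, -3) = -21)
Function('A')(s) = Mul(3, Pow(Add(-1, s), Rational(1, 2))) (Function('A')(s) = Mul(3, Pow(Add(s, -1), Rational(1, 2))) = Mul(3, Pow(Add(-1, s), Rational(1, 2))))
Function('V')(t) = -21 (Function('V')(t) = Mul(1, -21) = -21)
Mul(Function('A')(Function('H')(-4)), Function('V')(-15)) = Mul(Mul(3, Pow(Add(-1, Mul(2, -4, Add(1, -4))), Rational(1, 2))), -21) = Mul(Mul(3, Pow(Add(-1, Mul(2, -4, -3)), Rational(1, 2))), -21) = Mul(Mul(3, Pow(Add(-1, 24), Rational(1, 2))), -21) = Mul(Mul(3, Pow(23, Rational(1, 2))), -21) = Mul(-63, Pow(23, Rational(1, 2)))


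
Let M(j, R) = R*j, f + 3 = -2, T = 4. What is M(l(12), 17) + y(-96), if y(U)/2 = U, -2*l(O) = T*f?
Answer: -22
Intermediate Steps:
f = -5 (f = -3 - 2 = -5)
l(O) = 10 (l(O) = -2*(-5) = -1/2*(-20) = 10)
y(U) = 2*U
M(l(12), 17) + y(-96) = 17*10 + 2*(-96) = 170 - 192 = -22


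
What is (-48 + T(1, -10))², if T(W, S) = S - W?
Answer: 3481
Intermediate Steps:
(-48 + T(1, -10))² = (-48 + (-10 - 1*1))² = (-48 + (-10 - 1))² = (-48 - 11)² = (-59)² = 3481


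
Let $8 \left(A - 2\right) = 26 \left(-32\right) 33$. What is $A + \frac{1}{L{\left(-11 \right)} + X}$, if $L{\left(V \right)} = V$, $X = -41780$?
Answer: $- \frac{143343131}{41791} \approx -3430.0$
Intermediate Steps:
$A = -3430$ ($A = 2 + \frac{26 \left(-32\right) 33}{8} = 2 + \frac{\left(-832\right) 33}{8} = 2 + \frac{1}{8} \left(-27456\right) = 2 - 3432 = -3430$)
$A + \frac{1}{L{\left(-11 \right)} + X} = -3430 + \frac{1}{-11 - 41780} = -3430 + \frac{1}{-41791} = -3430 - \frac{1}{41791} = - \frac{143343131}{41791}$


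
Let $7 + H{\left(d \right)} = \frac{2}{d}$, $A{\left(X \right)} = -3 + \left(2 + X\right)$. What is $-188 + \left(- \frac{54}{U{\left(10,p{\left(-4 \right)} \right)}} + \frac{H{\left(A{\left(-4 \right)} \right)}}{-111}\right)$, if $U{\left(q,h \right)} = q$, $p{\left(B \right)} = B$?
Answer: $- \frac{580}{3} \approx -193.33$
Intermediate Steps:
$A{\left(X \right)} = -1 + X$
$H{\left(d \right)} = -7 + \frac{2}{d}$
$-188 + \left(- \frac{54}{U{\left(10,p{\left(-4 \right)} \right)}} + \frac{H{\left(A{\left(-4 \right)} \right)}}{-111}\right) = -188 - \left(\frac{27}{5} - \frac{-7 + \frac{2}{-1 - 4}}{-111}\right) = -188 - \left(\frac{27}{5} - \left(-7 + \frac{2}{-5}\right) \left(- \frac{1}{111}\right)\right) = -188 - \left(\frac{27}{5} - \left(-7 + 2 \left(- \frac{1}{5}\right)\right) \left(- \frac{1}{111}\right)\right) = -188 - \left(\frac{27}{5} - \left(-7 - \frac{2}{5}\right) \left(- \frac{1}{111}\right)\right) = -188 - \frac{16}{3} = - \frac{580}{3}$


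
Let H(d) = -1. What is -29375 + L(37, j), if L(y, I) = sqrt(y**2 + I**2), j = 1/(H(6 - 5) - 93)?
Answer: -29375 + sqrt(12096485)/94 ≈ -29338.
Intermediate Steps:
j = -1/94 (j = 1/(-1 - 93) = 1/(-94) = -1/94 ≈ -0.010638)
L(y, I) = sqrt(I**2 + y**2)
-29375 + L(37, j) = -29375 + sqrt((-1/94)**2 + 37**2) = -29375 + sqrt(1/8836 + 1369) = -29375 + sqrt(12096485/8836) = -29375 + sqrt(12096485)/94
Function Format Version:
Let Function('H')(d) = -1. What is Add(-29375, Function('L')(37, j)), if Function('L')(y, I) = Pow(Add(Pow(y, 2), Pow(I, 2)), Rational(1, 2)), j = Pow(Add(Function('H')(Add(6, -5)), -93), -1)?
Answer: Add(-29375, Mul(Rational(1, 94), Pow(12096485, Rational(1, 2)))) ≈ -29338.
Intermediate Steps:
j = Rational(-1, 94) (j = Pow(Add(-1, -93), -1) = Pow(-94, -1) = Rational(-1, 94) ≈ -0.010638)
Function('L')(y, I) = Pow(Add(Pow(I, 2), Pow(y, 2)), Rational(1, 2))
Add(-29375, Function('L')(37, j)) = Add(-29375, Pow(Add(Pow(Rational(-1, 94), 2), Pow(37, 2)), Rational(1, 2))) = Add(-29375, Pow(Add(Rational(1, 8836), 1369), Rational(1, 2))) = Add(-29375, Pow(Rational(12096485, 8836), Rational(1, 2))) = Add(-29375, Mul(Rational(1, 94), Pow(12096485, Rational(1, 2))))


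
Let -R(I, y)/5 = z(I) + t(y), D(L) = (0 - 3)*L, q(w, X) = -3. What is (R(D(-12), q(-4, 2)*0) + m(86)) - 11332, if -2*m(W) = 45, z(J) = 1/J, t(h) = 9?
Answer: -410387/36 ≈ -11400.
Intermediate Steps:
m(W) = -45/2 (m(W) = -1/2*45 = -45/2)
D(L) = -3*L
R(I, y) = -45 - 5/I (R(I, y) = -5*(1/I + 9) = -5*(9 + 1/I) = -45 - 5/I)
(R(D(-12), q(-4, 2)*0) + m(86)) - 11332 = ((-45 - 5/((-3*(-12)))) - 45/2) - 11332 = ((-45 - 5/36) - 45/2) - 11332 = (-1625/36 - 45/2) - 11332 = -2435/36 - 11332 = -410387/36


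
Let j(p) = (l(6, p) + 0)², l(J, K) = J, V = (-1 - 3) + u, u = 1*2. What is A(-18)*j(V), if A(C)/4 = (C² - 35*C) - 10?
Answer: 135936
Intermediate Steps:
u = 2
V = -2 (V = (-1 - 3) + 2 = -4 + 2 = -2)
j(p) = 36 (j(p) = (6 + 0)² = 6² = 36)
A(C) = -40 - 140*C + 4*C² (A(C) = 4*((C² - 35*C) - 10) = 4*(-10 + C² - 35*C) = -40 - 140*C + 4*C²)
A(-18)*j(V) = (-40 - 140*(-18) + 4*(-18)²)*36 = (-40 + 2520 + 4*324)*36 = (-40 + 2520 + 1296)*36 = 3776*36 = 135936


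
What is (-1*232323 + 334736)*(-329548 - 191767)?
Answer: -53389433095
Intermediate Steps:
(-1*232323 + 334736)*(-329548 - 191767) = (-232323 + 334736)*(-521315) = 102413*(-521315) = -53389433095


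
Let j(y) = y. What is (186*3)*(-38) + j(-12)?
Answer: -21216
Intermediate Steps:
(186*3)*(-38) + j(-12) = (186*3)*(-38) - 12 = 558*(-38) - 12 = -21204 - 12 = -21216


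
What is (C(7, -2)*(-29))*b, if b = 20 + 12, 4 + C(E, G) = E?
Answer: -2784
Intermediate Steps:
C(E, G) = -4 + E
b = 32
(C(7, -2)*(-29))*b = ((-4 + 7)*(-29))*32 = (3*(-29))*32 = -87*32 = -2784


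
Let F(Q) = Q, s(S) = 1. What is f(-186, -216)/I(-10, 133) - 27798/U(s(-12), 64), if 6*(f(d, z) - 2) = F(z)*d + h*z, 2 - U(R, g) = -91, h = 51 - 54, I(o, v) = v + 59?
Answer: -784043/2976 ≈ -263.46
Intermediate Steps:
I(o, v) = 59 + v
h = -3
U(R, g) = 93 (U(R, g) = 2 - 1*(-91) = 2 + 91 = 93)
f(d, z) = 2 - z/2 + d*z/6 (f(d, z) = 2 + (z*d - 3*z)/6 = 2 + (d*z - 3*z)/6 = 2 + (-3*z + d*z)/6 = 2 + (-z/2 + d*z/6) = 2 - z/2 + d*z/6)
f(-186, -216)/I(-10, 133) - 27798/U(s(-12), 64) = (2 - ½*(-216) + (⅙)*(-186)*(-216))/(59 + 133) - 27798/93 = (2 + 108 + 6696)/192 - 27798*1/93 = 6806*(1/192) - 9266/31 = 3403/96 - 9266/31 = -784043/2976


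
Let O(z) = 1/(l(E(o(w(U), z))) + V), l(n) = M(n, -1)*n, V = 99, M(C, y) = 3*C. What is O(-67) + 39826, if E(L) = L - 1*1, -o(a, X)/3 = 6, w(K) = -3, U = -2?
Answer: 47074333/1182 ≈ 39826.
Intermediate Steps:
o(a, X) = -18 (o(a, X) = -3*6 = -18)
E(L) = -1 + L (E(L) = L - 1 = -1 + L)
l(n) = 3*n² (l(n) = (3*n)*n = 3*n²)
O(z) = 1/1182 (O(z) = 1/(3*(-1 - 18)² + 99) = 1/(3*(-19)² + 99) = 1/(3*361 + 99) = 1/(1083 + 99) = 1/1182)
O(-67) + 39826 = 1/1182 + 39826 = 47074333/1182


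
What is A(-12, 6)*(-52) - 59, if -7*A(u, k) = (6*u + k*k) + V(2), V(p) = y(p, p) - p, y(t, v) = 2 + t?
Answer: -2181/7 ≈ -311.57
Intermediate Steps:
V(p) = 2 (V(p) = (2 + p) - p = 2)
A(u, k) = -2/7 - 6*u/7 - k²/7 (A(u, k) = -((6*u + k*k) + 2)/7 = -((6*u + k²) + 2)/7 = -((k² + 6*u) + 2)/7 = -(2 + k² + 6*u)/7 = -2/7 - 6*u/7 - k²/7)
A(-12, 6)*(-52) - 59 = (-2/7 - 6/7*(-12) - ⅐*6²)*(-52) - 59 = (-2/7 + 72/7 - ⅐*36)*(-52) - 59 = (-2/7 + 72/7 - 36/7)*(-52) - 59 = (34/7)*(-52) - 59 = -1768/7 - 59 = -2181/7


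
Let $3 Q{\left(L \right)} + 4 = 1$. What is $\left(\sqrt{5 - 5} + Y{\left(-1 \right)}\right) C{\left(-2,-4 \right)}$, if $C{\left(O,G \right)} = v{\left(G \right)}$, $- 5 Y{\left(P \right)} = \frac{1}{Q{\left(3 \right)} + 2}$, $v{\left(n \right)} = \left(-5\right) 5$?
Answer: $5$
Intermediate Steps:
$Q{\left(L \right)} = -1$ ($Q{\left(L \right)} = - \frac{4}{3} + \frac{1}{3} \cdot 1 = - \frac{4}{3} + \frac{1}{3} = -1$)
$v{\left(n \right)} = -25$
$Y{\left(P \right)} = - \frac{1}{5}$ ($Y{\left(P \right)} = - \frac{1}{5 \left(-1 + 2\right)} = - \frac{1}{5 \cdot 1} = \left(- \frac{1}{5}\right) 1 = - \frac{1}{5}$)
$C{\left(O,G \right)} = -25$
$\left(\sqrt{5 - 5} + Y{\left(-1 \right)}\right) C{\left(-2,-4 \right)} = \left(\sqrt{5 - 5} - \frac{1}{5}\right) \left(-25\right) = \left(\sqrt{0} - \frac{1}{5}\right) \left(-25\right) = \left(0 - \frac{1}{5}\right) \left(-25\right) = \left(- \frac{1}{5}\right) \left(-25\right) = 5$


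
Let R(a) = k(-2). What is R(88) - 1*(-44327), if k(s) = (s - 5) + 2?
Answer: 44322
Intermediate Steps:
k(s) = -3 + s (k(s) = (-5 + s) + 2 = -3 + s)
R(a) = -5 (R(a) = -3 - 2 = -5)
R(88) - 1*(-44327) = -5 - 1*(-44327) = -5 + 44327 = 44322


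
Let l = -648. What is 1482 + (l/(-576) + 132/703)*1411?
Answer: 18752181/5624 ≈ 3334.3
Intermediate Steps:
1482 + (l/(-576) + 132/703)*1411 = 1482 + (-648/(-576) + 132/703)*1411 = 1482 + (-648*(-1/576) + 132*(1/703))*1411 = 1482 + (9/8 + 132/703)*1411 = 1482 + (7383/5624)*1411 = 1482 + 10417413/5624 = 18752181/5624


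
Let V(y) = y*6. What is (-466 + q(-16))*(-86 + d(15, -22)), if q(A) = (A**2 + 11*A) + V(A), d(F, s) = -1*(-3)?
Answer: 40006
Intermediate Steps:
d(F, s) = 3
V(y) = 6*y
q(A) = A**2 + 17*A (q(A) = (A**2 + 11*A) + 6*A = A**2 + 17*A)
(-466 + q(-16))*(-86 + d(15, -22)) = (-466 - 16*(17 - 16))*(-86 + 3) = (-466 - 16*1)*(-83) = (-466 - 16)*(-83) = -482*(-83) = 40006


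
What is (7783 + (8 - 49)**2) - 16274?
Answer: -6810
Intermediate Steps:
(7783 + (8 - 49)**2) - 16274 = (7783 + (-41)**2) - 16274 = (7783 + 1681) - 16274 = 9464 - 16274 = -6810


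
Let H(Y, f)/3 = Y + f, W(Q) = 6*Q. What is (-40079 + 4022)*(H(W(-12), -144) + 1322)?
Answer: -24302418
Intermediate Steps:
H(Y, f) = 3*Y + 3*f (H(Y, f) = 3*(Y + f) = 3*Y + 3*f)
(-40079 + 4022)*(H(W(-12), -144) + 1322) = (-40079 + 4022)*((3*(6*(-12)) + 3*(-144)) + 1322) = -36057*((3*(-72) - 432) + 1322) = -36057*((-216 - 432) + 1322) = -36057*(-648 + 1322) = -36057*674 = -24302418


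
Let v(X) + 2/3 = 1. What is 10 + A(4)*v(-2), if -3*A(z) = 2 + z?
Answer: 28/3 ≈ 9.3333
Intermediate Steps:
v(X) = ⅓ (v(X) = -⅔ + 1 = ⅓)
A(z) = -⅔ - z/3 (A(z) = -(2 + z)/3 = -⅔ - z/3)
10 + A(4)*v(-2) = 10 + (-⅔ - ⅓*4)*(⅓) = 10 + (-⅔ - 4/3)*(⅓) = 10 - 2*⅓ = 10 - ⅔ = 28/3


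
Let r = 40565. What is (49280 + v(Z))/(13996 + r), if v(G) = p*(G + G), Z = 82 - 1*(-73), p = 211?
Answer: 38230/18187 ≈ 2.1021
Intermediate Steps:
Z = 155 (Z = 82 + 73 = 155)
v(G) = 422*G (v(G) = 211*(G + G) = 211*(2*G) = 422*G)
(49280 + v(Z))/(13996 + r) = (49280 + 422*155)/(13996 + 40565) = (49280 + 65410)/54561 = 114690*(1/54561) = 38230/18187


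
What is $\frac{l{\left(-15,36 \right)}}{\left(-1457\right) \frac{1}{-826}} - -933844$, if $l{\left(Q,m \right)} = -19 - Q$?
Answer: $\frac{1360607404}{1457} \approx 9.3384 \cdot 10^{5}$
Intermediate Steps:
$\frac{l{\left(-15,36 \right)}}{\left(-1457\right) \frac{1}{-826}} - -933844 = \frac{-19 - -15}{\left(-1457\right) \frac{1}{-826}} - -933844 = \frac{-19 + 15}{\left(-1457\right) \left(- \frac{1}{826}\right)} + 933844 = - \frac{4}{\frac{1457}{826}} + 933844 = \left(-4\right) \frac{826}{1457} + 933844 = - \frac{3304}{1457} + 933844 = \frac{1360607404}{1457}$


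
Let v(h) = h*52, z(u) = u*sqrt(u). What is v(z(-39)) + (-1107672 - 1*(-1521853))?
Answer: 414181 - 2028*I*sqrt(39) ≈ 4.1418e+5 - 12665.0*I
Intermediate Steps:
z(u) = u**(3/2)
v(h) = 52*h
v(z(-39)) + (-1107672 - 1*(-1521853)) = 52*(-39)**(3/2) + (-1107672 - 1*(-1521853)) = 52*(-39*I*sqrt(39)) + (-1107672 + 1521853) = -2028*I*sqrt(39) + 414181 = 414181 - 2028*I*sqrt(39)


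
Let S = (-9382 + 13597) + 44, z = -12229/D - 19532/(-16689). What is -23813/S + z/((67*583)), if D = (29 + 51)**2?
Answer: -99350310887426879/17768930396870400 ≈ -5.5912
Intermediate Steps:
D = 6400 (D = 80**2 = 6400)
z = -79084981/106809600 (z = -12229/6400 - 19532/(-16689) = -12229*1/6400 - 19532*(-1/16689) = -12229/6400 + 19532/16689 = -79084981/106809600 ≈ -0.74043)
S = 4259 (S = 4215 + 44 = 4259)
-23813/S + z/((67*583)) = -23813/4259 - 79084981/(106809600*(67*583)) = -23813*1/4259 - 79084981/106809600/39061 = -23813/4259 - 79084981/106809600*1/39061 = -23813/4259 - 79084981/4172089785600 = -99350310887426879/17768930396870400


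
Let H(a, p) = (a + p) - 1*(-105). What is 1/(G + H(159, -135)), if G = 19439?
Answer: 1/19568 ≈ 5.1104e-5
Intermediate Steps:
H(a, p) = 105 + a + p (H(a, p) = (a + p) + 105 = 105 + a + p)
1/(G + H(159, -135)) = 1/(19439 + (105 + 159 - 135)) = 1/(19439 + 129) = 1/19568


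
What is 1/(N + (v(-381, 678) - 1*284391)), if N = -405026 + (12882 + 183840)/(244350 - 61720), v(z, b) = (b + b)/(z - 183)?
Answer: -4291805/2958849023313 ≈ -1.4505e-6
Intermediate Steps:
v(z, b) = 2*b/(-183 + z) (v(z, b) = (2*b)/(-183 + z) = 2*b/(-183 + z))
N = -36984850829/91315 (N = -405026 + 196722/182630 = -405026 + 196722*(1/182630) = -405026 + 98361/91315 = -36984850829/91315 ≈ -4.0503e+5)
1/(N + (v(-381, 678) - 1*284391)) = 1/(-36984850829/91315 + (2*678/(-183 - 381) - 1*284391)) = 1/(-36984850829/91315 + (2*678/(-564) - 284391)) = 1/(-36984850829/91315 + (2*678*(-1/564) - 284391)) = 1/(-36984850829/91315 + (-113/47 - 284391)) = 1/(-36984850829/91315 - 13366490/47) = 1/(-2958849023313/4291805) = -4291805/2958849023313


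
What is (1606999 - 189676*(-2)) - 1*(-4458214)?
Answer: 6444565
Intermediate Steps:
(1606999 - 189676*(-2)) - 1*(-4458214) = (1606999 - 1*(-379352)) + 4458214 = (1606999 + 379352) + 4458214 = 1986351 + 4458214 = 6444565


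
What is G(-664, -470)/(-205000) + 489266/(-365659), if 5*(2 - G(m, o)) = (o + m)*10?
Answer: -10112957593/7496009500 ≈ -1.3491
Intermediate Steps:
G(m, o) = 2 - 2*m - 2*o (G(m, o) = 2 - (o + m)*10/5 = 2 - (m + o)*10/5 = 2 - (10*m + 10*o)/5 = 2 + (-2*m - 2*o) = 2 - 2*m - 2*o)
G(-664, -470)/(-205000) + 489266/(-365659) = (2 - 2*(-664) - 2*(-470))/(-205000) + 489266/(-365659) = (2 + 1328 + 940)*(-1/205000) + 489266*(-1/365659) = 2270*(-1/205000) - 489266/365659 = -227/20500 - 489266/365659 = -10112957593/7496009500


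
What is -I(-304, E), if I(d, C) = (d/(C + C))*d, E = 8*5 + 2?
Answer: -23104/21 ≈ -1100.2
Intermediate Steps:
E = 42 (E = 40 + 2 = 42)
I(d, C) = d²/(2*C) (I(d, C) = (d/((2*C)))*d = ((1/(2*C))*d)*d = (d/(2*C))*d = d²/(2*C))
-I(-304, E) = -(-304)²/(2*42) = -92416/(2*42) = -1*23104/21 = -23104/21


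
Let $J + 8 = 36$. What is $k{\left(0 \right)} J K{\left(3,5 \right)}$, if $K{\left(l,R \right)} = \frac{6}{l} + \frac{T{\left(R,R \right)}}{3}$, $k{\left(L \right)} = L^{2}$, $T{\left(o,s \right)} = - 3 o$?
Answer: $0$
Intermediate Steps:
$J = 28$ ($J = -8 + 36 = 28$)
$K{\left(l,R \right)} = - R + \frac{6}{l}$ ($K{\left(l,R \right)} = \frac{6}{l} + \frac{\left(-3\right) R}{3} = \frac{6}{l} + - 3 R \frac{1}{3} = \frac{6}{l} - R = - R + \frac{6}{l}$)
$k{\left(0 \right)} J K{\left(3,5 \right)} = 0^{2} \cdot 28 \left(\left(-1\right) 5 + \frac{6}{3}\right) = 0 \cdot 28 \left(-5 + 6 \cdot \frac{1}{3}\right) = 0 \left(-5 + 2\right) = 0 \left(-3\right) = 0$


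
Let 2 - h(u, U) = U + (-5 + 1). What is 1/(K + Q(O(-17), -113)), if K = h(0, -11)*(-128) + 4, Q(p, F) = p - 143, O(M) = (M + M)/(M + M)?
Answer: -1/2314 ≈ -0.00043215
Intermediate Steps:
O(M) = 1 (O(M) = (2*M)/((2*M)) = (2*M)*(1/(2*M)) = 1)
h(u, U) = 6 - U (h(u, U) = 2 - (U + (-5 + 1)) = 2 - (U - 4) = 2 - (-4 + U) = 2 + (4 - U) = 6 - U)
Q(p, F) = -143 + p
K = -2172 (K = (6 - 1*(-11))*(-128) + 4 = (6 + 11)*(-128) + 4 = 17*(-128) + 4 = -2176 + 4 = -2172)
1/(K + Q(O(-17), -113)) = 1/(-2172 + (-143 + 1)) = 1/(-2172 - 142) = 1/(-2314) = -1/2314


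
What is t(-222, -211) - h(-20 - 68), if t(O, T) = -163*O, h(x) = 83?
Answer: 36103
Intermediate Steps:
t(-222, -211) - h(-20 - 68) = -163*(-222) - 1*83 = 36186 - 83 = 36103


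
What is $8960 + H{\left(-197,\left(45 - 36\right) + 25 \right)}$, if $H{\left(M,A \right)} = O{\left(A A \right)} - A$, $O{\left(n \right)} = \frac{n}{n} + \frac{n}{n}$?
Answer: $8928$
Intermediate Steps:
$O{\left(n \right)} = 2$ ($O{\left(n \right)} = 1 + 1 = 2$)
$H{\left(M,A \right)} = 2 - A$
$8960 + H{\left(-197,\left(45 - 36\right) + 25 \right)} = 8960 + \left(2 - \left(\left(45 - 36\right) + 25\right)\right) = 8960 + \left(2 - \left(9 + 25\right)\right) = 8960 + \left(2 - 34\right) = 8960 - 32 = 8928$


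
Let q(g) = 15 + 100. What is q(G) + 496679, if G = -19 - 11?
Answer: 496794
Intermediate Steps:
G = -30
q(g) = 115
q(G) + 496679 = 115 + 496679 = 496794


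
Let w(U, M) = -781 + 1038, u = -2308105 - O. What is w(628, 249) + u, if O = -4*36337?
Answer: -2162500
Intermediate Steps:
O = -145348
u = -2162757 (u = -2308105 - 1*(-145348) = -2308105 + 145348 = -2162757)
w(U, M) = 257
w(628, 249) + u = 257 - 2162757 = -2162500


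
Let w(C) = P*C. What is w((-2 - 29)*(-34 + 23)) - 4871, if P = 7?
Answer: -2484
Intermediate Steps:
w(C) = 7*C
w((-2 - 29)*(-34 + 23)) - 4871 = 7*((-2 - 29)*(-34 + 23)) - 4871 = 7*(-31*(-11)) - 4871 = 7*341 - 4871 = 2387 - 4871 = -2484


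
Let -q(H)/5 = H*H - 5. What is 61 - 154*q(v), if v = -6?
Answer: 23931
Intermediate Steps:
q(H) = 25 - 5*H² (q(H) = -5*(H*H - 5) = -5*(H² - 5) = -5*(-5 + H²) = 25 - 5*H²)
61 - 154*q(v) = 61 - 154*(25 - 5*(-6)²) = 61 - 154*(25 - 5*36) = 61 - 154*(25 - 180) = 61 - 154*(-155) = 61 + 23870 = 23931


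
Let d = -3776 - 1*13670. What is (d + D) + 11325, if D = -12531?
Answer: -18652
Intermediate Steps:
d = -17446 (d = -3776 - 13670 = -17446)
(d + D) + 11325 = (-17446 - 12531) + 11325 = -29977 + 11325 = -18652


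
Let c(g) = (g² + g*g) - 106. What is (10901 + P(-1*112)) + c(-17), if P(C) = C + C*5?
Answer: 10701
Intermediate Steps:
c(g) = -106 + 2*g² (c(g) = (g² + g²) - 106 = 2*g² - 106 = -106 + 2*g²)
P(C) = 6*C (P(C) = C + 5*C = 6*C)
(10901 + P(-1*112)) + c(-17) = (10901 + 6*(-1*112)) + (-106 + 2*(-17)²) = (10901 + 6*(-112)) + (-106 + 2*289) = (10901 - 672) + (-106 + 578) = 10229 + 472 = 10701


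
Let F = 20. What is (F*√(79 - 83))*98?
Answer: 3920*I ≈ 3920.0*I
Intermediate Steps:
(F*√(79 - 83))*98 = (20*√(79 - 83))*98 = (20*√(-4))*98 = (20*(2*I))*98 = (40*I)*98 = 3920*I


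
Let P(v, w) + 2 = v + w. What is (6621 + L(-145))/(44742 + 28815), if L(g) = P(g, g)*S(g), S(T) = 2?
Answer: 6037/73557 ≈ 0.082072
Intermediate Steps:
P(v, w) = -2 + v + w (P(v, w) = -2 + (v + w) = -2 + v + w)
L(g) = -4 + 4*g (L(g) = (-2 + g + g)*2 = (-2 + 2*g)*2 = -4 + 4*g)
(6621 + L(-145))/(44742 + 28815) = (6621 + (-4 + 4*(-145)))/(44742 + 28815) = (6621 + (-4 - 580))/73557 = (6621 - 584)*(1/73557) = 6037*(1/73557) = 6037/73557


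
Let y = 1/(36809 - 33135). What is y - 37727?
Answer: -138608997/3674 ≈ -37727.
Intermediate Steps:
y = 1/3674 ≈ 0.00027218
y - 37727 = 1/3674 - 37727 = -138608997/3674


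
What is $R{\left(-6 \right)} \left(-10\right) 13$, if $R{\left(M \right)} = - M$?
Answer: $-780$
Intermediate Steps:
$R{\left(-6 \right)} \left(-10\right) 13 = \left(-1\right) \left(-6\right) \left(-10\right) 13 = 6 \left(-10\right) 13 = \left(-60\right) 13 = -780$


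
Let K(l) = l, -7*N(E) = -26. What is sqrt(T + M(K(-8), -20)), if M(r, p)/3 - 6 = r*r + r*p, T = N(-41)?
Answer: 2*sqrt(8498)/7 ≈ 26.338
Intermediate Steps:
N(E) = 26/7 (N(E) = -1/7*(-26) = 26/7)
T = 26/7 ≈ 3.7143
M(r, p) = 18 + 3*r**2 + 3*p*r (M(r, p) = 18 + 3*(r*r + r*p) = 18 + 3*(r**2 + p*r) = 18 + (3*r**2 + 3*p*r) = 18 + 3*r**2 + 3*p*r)
sqrt(T + M(K(-8), -20)) = sqrt(26/7 + (18 + 3*(-8)**2 + 3*(-20)*(-8))) = sqrt(26/7 + (18 + 3*64 + 480)) = sqrt(26/7 + (18 + 192 + 480)) = sqrt(26/7 + 690) = sqrt(4856/7) = 2*sqrt(8498)/7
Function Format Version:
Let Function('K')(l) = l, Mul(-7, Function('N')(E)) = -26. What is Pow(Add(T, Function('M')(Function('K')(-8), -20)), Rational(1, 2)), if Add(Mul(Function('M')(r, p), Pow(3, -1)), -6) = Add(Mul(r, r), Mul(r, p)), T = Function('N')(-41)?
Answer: Mul(Rational(2, 7), Pow(8498, Rational(1, 2))) ≈ 26.338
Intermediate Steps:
Function('N')(E) = Rational(26, 7) (Function('N')(E) = Mul(Rational(-1, 7), -26) = Rational(26, 7))
T = Rational(26, 7) ≈ 3.7143
Function('M')(r, p) = Add(18, Mul(3, Pow(r, 2)), Mul(3, p, r)) (Function('M')(r, p) = Add(18, Mul(3, Add(Mul(r, r), Mul(r, p)))) = Add(18, Mul(3, Add(Pow(r, 2), Mul(p, r)))) = Add(18, Add(Mul(3, Pow(r, 2)), Mul(3, p, r))) = Add(18, Mul(3, Pow(r, 2)), Mul(3, p, r)))
Pow(Add(T, Function('M')(Function('K')(-8), -20)), Rational(1, 2)) = Pow(Add(Rational(26, 7), Add(18, Mul(3, Pow(-8, 2)), Mul(3, -20, -8))), Rational(1, 2)) = Pow(Add(Rational(26, 7), Add(18, Mul(3, 64), 480)), Rational(1, 2)) = Pow(Add(Rational(26, 7), Add(18, 192, 480)), Rational(1, 2)) = Pow(Add(Rational(26, 7), 690), Rational(1, 2)) = Pow(Rational(4856, 7), Rational(1, 2)) = Mul(Rational(2, 7), Pow(8498, Rational(1, 2)))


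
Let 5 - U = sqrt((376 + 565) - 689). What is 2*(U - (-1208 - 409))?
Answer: 3244 - 12*sqrt(7) ≈ 3212.3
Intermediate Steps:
U = 5 - 6*sqrt(7) (U = 5 - sqrt((376 + 565) - 689) = 5 - sqrt(941 - 689) = 5 - sqrt(252) = 5 - 6*sqrt(7) ≈ -10.875)
2*(U - (-1208 - 409)) = 2*((5 - 6*sqrt(7)) - (-1208 - 409)) = 2*((5 - 6*sqrt(7)) - 1*(-1617)) = 2*((5 - 6*sqrt(7)) + 1617) = 2*(1622 - 6*sqrt(7)) = 3244 - 12*sqrt(7)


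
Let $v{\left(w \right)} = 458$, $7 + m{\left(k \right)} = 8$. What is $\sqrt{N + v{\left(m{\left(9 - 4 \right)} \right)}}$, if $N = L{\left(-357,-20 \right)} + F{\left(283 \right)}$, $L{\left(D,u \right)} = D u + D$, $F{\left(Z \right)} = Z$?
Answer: $6 \sqrt{209} \approx 86.741$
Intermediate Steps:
$m{\left(k \right)} = 1$ ($m{\left(k \right)} = -7 + 8 = 1$)
$L{\left(D,u \right)} = D + D u$
$N = 7066$ ($N = - 357 \left(1 - 20\right) + 283 = \left(-357\right) \left(-19\right) + 283 = 6783 + 283 = 7066$)
$\sqrt{N + v{\left(m{\left(9 - 4 \right)} \right)}} = \sqrt{7066 + 458} = \sqrt{7524} = 6 \sqrt{209}$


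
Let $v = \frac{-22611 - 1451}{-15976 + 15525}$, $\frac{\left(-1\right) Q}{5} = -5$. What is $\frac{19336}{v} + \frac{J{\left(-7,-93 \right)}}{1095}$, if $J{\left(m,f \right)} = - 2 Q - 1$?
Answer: $\frac{1591293293}{4391315} \approx 362.37$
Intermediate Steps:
$Q = 25$ ($Q = \left(-5\right) \left(-5\right) = 25$)
$v = \frac{24062}{451}$ ($v = - \frac{24062}{-451} = \left(-24062\right) \left(- \frac{1}{451}\right) = \frac{24062}{451} \approx 53.353$)
$J{\left(m,f \right)} = -51$ ($J{\left(m,f \right)} = \left(-2\right) 25 - 1 = -50 - 1 = -51$)
$\frac{19336}{v} + \frac{J{\left(-7,-93 \right)}}{1095} = \frac{19336}{\frac{24062}{451}} - \frac{51}{1095} = 19336 \cdot \frac{451}{24062} - \frac{17}{365} = \frac{4360268}{12031} - \frac{17}{365} = \frac{1591293293}{4391315}$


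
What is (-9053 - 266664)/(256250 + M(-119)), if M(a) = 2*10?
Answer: -275717/256270 ≈ -1.0759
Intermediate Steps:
M(a) = 20
(-9053 - 266664)/(256250 + M(-119)) = (-9053 - 266664)/(256250 + 20) = -275717/256270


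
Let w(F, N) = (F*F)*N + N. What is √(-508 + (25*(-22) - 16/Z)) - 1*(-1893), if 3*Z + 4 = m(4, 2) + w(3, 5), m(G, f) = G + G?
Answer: 1893 + I*√9530/3 ≈ 1893.0 + 32.541*I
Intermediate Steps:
m(G, f) = 2*G
w(F, N) = N + N*F² (w(F, N) = F²*N + N = N*F² + N = N + N*F²)
Z = 18 (Z = -4/3 + (2*4 + 5*(1 + 3²))/3 = -4/3 + (8 + 5*(1 + 9))/3 = -4/3 + (8 + 5*10)/3 = -4/3 + (8 + 50)/3 = -4/3 + (⅓)*58 = -4/3 + 58/3 = 18)
√(-508 + (25*(-22) - 16/Z)) - 1*(-1893) = √(-508 + (25*(-22) - 16/18)) - 1*(-1893) = √(-508 + (-550 - 16*1/18)) + 1893 = √(-508 + (-550 - 8/9)) + 1893 = √(-508 - 4958/9) + 1893 = √(-9530/9) + 1893 = I*√9530/3 + 1893 = 1893 + I*√9530/3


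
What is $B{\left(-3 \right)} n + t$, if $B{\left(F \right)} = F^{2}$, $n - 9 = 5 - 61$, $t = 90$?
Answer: $-333$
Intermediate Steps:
$n = -47$ ($n = 9 + \left(5 - 61\right) = 9 - 56 = -47$)
$B{\left(-3 \right)} n + t = \left(-3\right)^{2} \left(-47\right) + 90 = 9 \left(-47\right) + 90 = -423 + 90 = -333$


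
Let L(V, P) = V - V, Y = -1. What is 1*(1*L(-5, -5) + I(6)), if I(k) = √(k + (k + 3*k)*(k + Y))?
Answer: 3*√14 ≈ 11.225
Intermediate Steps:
L(V, P) = 0
I(k) = √(k + 4*k*(-1 + k)) (I(k) = √(k + (k + 3*k)*(k - 1)) = √(k + (4*k)*(-1 + k)) = √(k + 4*k*(-1 + k)))
1*(1*L(-5, -5) + I(6)) = 1*(1*0 + √(6*(-3 + 4*6))) = 1*(0 + √(6*(-3 + 24))) = 1*(0 + √(6*21)) = 1*(0 + √126) = 1*(0 + 3*√14) = 1*(3*√14) = 3*√14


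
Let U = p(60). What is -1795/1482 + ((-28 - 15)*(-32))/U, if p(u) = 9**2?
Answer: 631279/40014 ≈ 15.776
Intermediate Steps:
p(u) = 81
U = 81
-1795/1482 + ((-28 - 15)*(-32))/U = -1795/1482 + ((-28 - 15)*(-32))/81 = -1795*1/1482 - 43*(-32)*(1/81) = -1795/1482 + 1376*(1/81) = -1795/1482 + 1376/81 = 631279/40014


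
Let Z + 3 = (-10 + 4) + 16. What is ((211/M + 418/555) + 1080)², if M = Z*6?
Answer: 71174312901169/60372900 ≈ 1.1789e+6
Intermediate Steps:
Z = 7 (Z = -3 + ((-10 + 4) + 16) = -3 + (-6 + 16) = -3 + 10 = 7)
M = 42 (M = 7*6 = 42)
((211/M + 418/555) + 1080)² = ((211/42 + 418/555) + 1080)² = (44887/7770 + 1080)² = (8436487/7770)² = 71174312901169/60372900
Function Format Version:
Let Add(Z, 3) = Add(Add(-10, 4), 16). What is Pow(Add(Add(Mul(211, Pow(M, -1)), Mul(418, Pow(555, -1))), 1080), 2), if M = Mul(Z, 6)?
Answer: Rational(71174312901169, 60372900) ≈ 1.1789e+6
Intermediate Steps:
Z = 7 (Z = Add(-3, Add(Add(-10, 4), 16)) = Add(-3, Add(-6, 16)) = Add(-3, 10) = 7)
M = 42 (M = Mul(7, 6) = 42)
Pow(Add(Add(Mul(211, Pow(M, -1)), Mul(418, Pow(555, -1))), 1080), 2) = Pow(Add(Add(Mul(211, Pow(42, -1)), Mul(418, Pow(555, -1))), 1080), 2) = Pow(Add(Add(Mul(211, Rational(1, 42)), Mul(418, Rational(1, 555))), 1080), 2) = Pow(Add(Add(Rational(211, 42), Rational(418, 555)), 1080), 2) = Pow(Add(Rational(44887, 7770), 1080), 2) = Pow(Rational(8436487, 7770), 2) = Rational(71174312901169, 60372900)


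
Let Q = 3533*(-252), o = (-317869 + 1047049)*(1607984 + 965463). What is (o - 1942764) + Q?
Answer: 1876503250380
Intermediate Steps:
o = 1876506083460 (o = 729180*2573447 = 1876506083460)
Q = -890316
(o - 1942764) + Q = (1876506083460 - 1942764) - 890316 = 1876504140696 - 890316 = 1876503250380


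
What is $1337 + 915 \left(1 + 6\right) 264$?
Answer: $1692257$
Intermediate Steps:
$1337 + 915 \left(1 + 6\right) 264 = 1337 + 915 \cdot 7 \cdot 264 = 1337 + 915 \cdot 1848 = 1337 + 1690920 = 1692257$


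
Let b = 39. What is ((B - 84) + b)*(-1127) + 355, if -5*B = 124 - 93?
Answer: 290287/5 ≈ 58057.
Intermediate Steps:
B = -31/5 (B = -(124 - 93)/5 = -1/5*31 = -31/5 ≈ -6.2000)
((B - 84) + b)*(-1127) + 355 = ((-31/5 - 84) + 39)*(-1127) + 355 = (-451/5 + 39)*(-1127) + 355 = -256/5*(-1127) + 355 = 288512/5 + 355 = 290287/5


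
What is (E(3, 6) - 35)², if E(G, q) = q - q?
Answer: 1225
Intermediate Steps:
E(G, q) = 0
(E(3, 6) - 35)² = (0 - 35)² = (-35)² = 1225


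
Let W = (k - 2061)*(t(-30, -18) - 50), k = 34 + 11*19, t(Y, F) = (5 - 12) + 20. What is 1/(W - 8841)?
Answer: 1/58425 ≈ 1.7116e-5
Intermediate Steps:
t(Y, F) = 13 (t(Y, F) = -7 + 20 = 13)
k = 243 (k = 34 + 209 = 243)
W = 67266 (W = (243 - 2061)*(13 - 50) = -1818*(-37) = 67266)
1/(W - 8841) = 1/(67266 - 8841) = 1/58425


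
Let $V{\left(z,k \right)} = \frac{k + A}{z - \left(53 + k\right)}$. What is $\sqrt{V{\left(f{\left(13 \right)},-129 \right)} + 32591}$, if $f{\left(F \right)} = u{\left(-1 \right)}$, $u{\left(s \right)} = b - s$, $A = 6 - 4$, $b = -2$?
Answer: $\frac{\sqrt{7332594}}{15} \approx 180.53$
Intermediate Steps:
$A = 2$ ($A = 6 - 4 = 2$)
$u{\left(s \right)} = -2 - s$
$f{\left(F \right)} = -1$ ($f{\left(F \right)} = -2 - -1 = -2 + 1 = -1$)
$V{\left(z,k \right)} = \frac{2 + k}{-53 + z - k}$ ($V{\left(z,k \right)} = \frac{k + 2}{z - \left(53 + k\right)} = \frac{2 + k}{-53 + z - k}$)
$\sqrt{V{\left(f{\left(13 \right)},-129 \right)} + 32591} = \sqrt{\frac{2 - 129}{-53 - 1 - -129} + 32591} = \sqrt{\frac{1}{-53 - 1 + 129} \left(-127\right) + 32591} = \sqrt{\frac{1}{75} \left(-127\right) + 32591} = \sqrt{- \frac{127}{75} + 32591} = \sqrt{\frac{2444198}{75}} = \frac{\sqrt{7332594}}{15}$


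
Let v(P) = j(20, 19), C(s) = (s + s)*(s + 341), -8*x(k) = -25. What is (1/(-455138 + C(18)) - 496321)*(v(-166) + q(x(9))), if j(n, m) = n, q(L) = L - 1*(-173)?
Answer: -344364268576455/3537712 ≈ -9.7341e+7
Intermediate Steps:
x(k) = 25/8 (x(k) = -⅛*(-25) = 25/8)
q(L) = 173 + L (q(L) = L + 173 = 173 + L)
C(s) = 2*s*(341 + s) (C(s) = (2*s)*(341 + s) = 2*s*(341 + s))
v(P) = 20
(1/(-455138 + C(18)) - 496321)*(v(-166) + q(x(9))) = (1/(-455138 + 2*18*(341 + 18)) - 496321)*(20 + (173 + 25/8)) = (1/(-455138 + 2*18*359) - 496321)*(20 + 1409/8) = (1/(-455138 + 12924) - 496321)*(1569/8) = (1/(-442214) - 496321)*(1569/8) = (-1/442214 - 496321)*(1569/8) = -219480094695/442214*1569/8 = -344364268576455/3537712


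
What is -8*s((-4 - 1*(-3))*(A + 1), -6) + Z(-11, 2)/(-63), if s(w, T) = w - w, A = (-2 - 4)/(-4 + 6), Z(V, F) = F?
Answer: -2/63 ≈ -0.031746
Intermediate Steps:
A = -3 (A = -6/2 = -6*1/2 = -3)
s(w, T) = 0
-8*s((-4 - 1*(-3))*(A + 1), -6) + Z(-11, 2)/(-63) = -8*0 + 2/(-63) = 0 + 2*(-1/63) = 0 - 2/63 = -2/63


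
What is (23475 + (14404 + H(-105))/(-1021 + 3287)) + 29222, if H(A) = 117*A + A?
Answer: 59706708/1133 ≈ 52698.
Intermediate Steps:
H(A) = 118*A
(23475 + (14404 + H(-105))/(-1021 + 3287)) + 29222 = (23475 + (14404 + 118*(-105))/(-1021 + 3287)) + 29222 = (23475 + (14404 - 12390)/2266) + 29222 = (23475 + 2014*(1/2266)) + 29222 = (23475 + 1007/1133) + 29222 = 26598182/1133 + 29222 = 59706708/1133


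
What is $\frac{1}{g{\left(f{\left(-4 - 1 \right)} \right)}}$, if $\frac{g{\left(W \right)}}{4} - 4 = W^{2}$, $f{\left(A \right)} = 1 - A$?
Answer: $\frac{1}{160} \approx 0.00625$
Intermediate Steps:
$g{\left(W \right)} = 16 + 4 W^{2}$
$\frac{1}{g{\left(f{\left(-4 - 1 \right)} \right)}} = \frac{1}{16 + 4 \left(1 - \left(-4 - 1\right)\right)^{2}} = \frac{1}{16 + 4 \left(1 - -5\right)^{2}} = \frac{1}{16 + 4 \left(1 + 5\right)^{2}} = \frac{1}{16 + 4 \cdot 6^{2}} = \frac{1}{16 + 4 \cdot 36} = \frac{1}{16 + 144} = \frac{1}{160}$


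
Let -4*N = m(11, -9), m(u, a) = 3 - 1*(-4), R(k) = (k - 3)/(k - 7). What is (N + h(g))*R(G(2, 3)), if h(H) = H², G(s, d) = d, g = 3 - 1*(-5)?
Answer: 0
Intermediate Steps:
g = 8 (g = 3 + 5 = 8)
R(k) = (-3 + k)/(-7 + k)
m(u, a) = 7 (m(u, a) = 3 + 4 = 7)
N = -7/4 (N = -¼*7 = -7/4 ≈ -1.7500)
(N + h(g))*R(G(2, 3)) = (-7/4 + 8²)*((-3 + 3)/(-7 + 3)) = (-7/4 + 64)*(0/(-4)) = 249*(-¼*0)/4 = (249/4)*0 = 0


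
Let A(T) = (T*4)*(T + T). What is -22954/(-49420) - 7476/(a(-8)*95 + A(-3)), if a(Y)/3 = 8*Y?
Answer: 8192627/9352735 ≈ 0.87596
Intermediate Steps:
a(Y) = 24*Y (a(Y) = 3*(8*Y) = 24*Y)
A(T) = 8*T**2 (A(T) = (4*T)*(2*T) = 8*T**2)
-22954/(-49420) - 7476/(a(-8)*95 + A(-3)) = -22954/(-49420) - 7476/((24*(-8))*95 + 8*(-3)**2) = -22954*(-1/49420) - 7476/(-192*95 + 8*9) = 11477/24710 - 7476/(-18240 + 72) = 11477/24710 - 7476/(-18168) = 11477/24710 - 7476*(-1/18168) = 11477/24710 + 623/1514 = 8192627/9352735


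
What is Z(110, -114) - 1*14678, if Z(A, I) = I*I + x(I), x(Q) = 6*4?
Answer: -1658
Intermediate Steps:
x(Q) = 24
Z(A, I) = 24 + I**2 (Z(A, I) = I*I + 24 = I**2 + 24 = 24 + I**2)
Z(110, -114) - 1*14678 = (24 + (-114)**2) - 1*14678 = (24 + 12996) - 14678 = 13020 - 14678 = -1658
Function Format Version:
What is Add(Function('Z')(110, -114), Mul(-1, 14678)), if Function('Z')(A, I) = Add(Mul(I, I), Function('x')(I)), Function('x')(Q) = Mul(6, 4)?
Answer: -1658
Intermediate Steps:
Function('x')(Q) = 24
Function('Z')(A, I) = Add(24, Pow(I, 2)) (Function('Z')(A, I) = Add(Mul(I, I), 24) = Add(Pow(I, 2), 24) = Add(24, Pow(I, 2)))
Add(Function('Z')(110, -114), Mul(-1, 14678)) = Add(Add(24, Pow(-114, 2)), Mul(-1, 14678)) = Add(Add(24, 12996), -14678) = Add(13020, -14678) = -1658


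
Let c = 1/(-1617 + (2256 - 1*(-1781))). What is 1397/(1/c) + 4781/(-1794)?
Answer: -411991/197340 ≈ -2.0877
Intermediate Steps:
c = 1/2420 (c = 1/(-1617 + (2256 + 1781)) = 1/(-1617 + 4037) = 1/2420 ≈ 0.00041322)
1397/(1/c) + 4781/(-1794) = 1397/(1/(1/2420)) + 4781/(-1794) = 1397/2420 + 4781*(-1/1794) = 1397*(1/2420) - 4781/1794 = 127/220 - 4781/1794 = -411991/197340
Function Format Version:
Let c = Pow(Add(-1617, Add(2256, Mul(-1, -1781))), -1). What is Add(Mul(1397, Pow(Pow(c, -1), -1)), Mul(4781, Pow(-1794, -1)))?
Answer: Rational(-411991, 197340) ≈ -2.0877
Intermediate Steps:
c = Rational(1, 2420) (c = Pow(Add(-1617, Add(2256, 1781)), -1) = Pow(Add(-1617, 4037), -1) = Pow(2420, -1) = Rational(1, 2420) ≈ 0.00041322)
Add(Mul(1397, Pow(Pow(c, -1), -1)), Mul(4781, Pow(-1794, -1))) = Add(Mul(1397, Pow(Pow(Rational(1, 2420), -1), -1)), Mul(4781, Pow(-1794, -1))) = Add(Mul(1397, Pow(2420, -1)), Mul(4781, Rational(-1, 1794))) = Add(Mul(1397, Rational(1, 2420)), Rational(-4781, 1794)) = Add(Rational(127, 220), Rational(-4781, 1794)) = Rational(-411991, 197340)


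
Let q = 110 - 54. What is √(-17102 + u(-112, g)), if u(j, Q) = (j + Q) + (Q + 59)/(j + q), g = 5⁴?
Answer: I*√3253838/14 ≈ 128.85*I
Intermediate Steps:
q = 56
g = 625
u(j, Q) = Q + j + (59 + Q)/(56 + j) (u(j, Q) = (j + Q) + (Q + 59)/(j + 56) = (Q + j) + (59 + Q)/(56 + j) = Q + j + (59 + Q)/(56 + j))
√(-17102 + u(-112, g)) = √(-17102 + (59 + (-112)² + 56*(-112) + 57*625 + 625*(-112))/(56 - 112)) = √(-17102 + (59 + 12544 - 6272 + 35625 - 70000)/(-56)) = √(-17102 - 1/56*(-28044)) = √(-17102 + 7011/14) = √(-232417/14) = I*√3253838/14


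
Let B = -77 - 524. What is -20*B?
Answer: 12020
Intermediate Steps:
B = -601
-20*B = -20*(-601) = 12020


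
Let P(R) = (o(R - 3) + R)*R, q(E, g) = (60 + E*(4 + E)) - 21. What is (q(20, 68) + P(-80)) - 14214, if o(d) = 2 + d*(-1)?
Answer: -14095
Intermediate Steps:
q(E, g) = 39 + E*(4 + E)
o(d) = 2 - d
P(R) = 5*R (P(R) = ((2 - (R - 3)) + R)*R = ((2 - (-3 + R)) + R)*R = ((2 + (3 - R)) + R)*R = ((5 - R) + R)*R = 5*R)
(q(20, 68) + P(-80)) - 14214 = ((39 + 20² + 4*20) + 5*(-80)) - 14214 = ((39 + 400 + 80) - 400) - 14214 = (519 - 400) - 14214 = 119 - 14214 = -14095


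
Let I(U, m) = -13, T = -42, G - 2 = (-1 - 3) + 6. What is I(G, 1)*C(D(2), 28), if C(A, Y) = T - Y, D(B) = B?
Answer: 910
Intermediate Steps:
G = 4 (G = 2 + ((-1 - 3) + 6) = 2 + (-4 + 6) = 2 + 2 = 4)
C(A, Y) = -42 - Y
I(G, 1)*C(D(2), 28) = -13*(-42 - 1*28) = -13*(-42 - 28) = -13*(-70) = 910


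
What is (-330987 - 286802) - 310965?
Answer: -928754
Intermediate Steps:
(-330987 - 286802) - 310965 = -617789 - 310965 = -928754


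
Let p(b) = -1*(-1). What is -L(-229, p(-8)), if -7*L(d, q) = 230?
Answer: 230/7 ≈ 32.857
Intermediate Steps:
p(b) = 1
L(d, q) = -230/7 (L(d, q) = -1/7*230 = -230/7)
-L(-229, p(-8)) = -1*(-230/7) = 230/7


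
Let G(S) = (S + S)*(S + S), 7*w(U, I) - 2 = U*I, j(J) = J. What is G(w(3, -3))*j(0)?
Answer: 0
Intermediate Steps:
w(U, I) = 2/7 + I*U/7 (w(U, I) = 2/7 + (U*I)/7 = 2/7 + (I*U)/7 = 2/7 + I*U/7)
G(S) = 4*S**2 (G(S) = (2*S)*(2*S) = 4*S**2)
G(w(3, -3))*j(0) = (4*(2/7 + (1/7)*(-3)*3)**2)*0 = (4*(2/7 - 9/7)**2)*0 = (4*(-1)**2)*0 = (4*1)*0 = 4*0 = 0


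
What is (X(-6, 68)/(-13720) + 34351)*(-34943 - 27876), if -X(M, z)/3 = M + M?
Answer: -7401580893299/3430 ≈ -2.1579e+9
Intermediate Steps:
X(M, z) = -6*M (X(M, z) = -3*(M + M) = -6*M)
(X(-6, 68)/(-13720) + 34351)*(-34943 - 27876) = (-6*(-6)/(-13720) + 34351)*(-34943 - 27876) = (36*(-1/13720) + 34351)*(-62819) = (-9/3430 + 34351)*(-62819) = (117823921/3430)*(-62819) = -7401580893299/3430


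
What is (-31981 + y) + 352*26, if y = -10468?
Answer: -33297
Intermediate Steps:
(-31981 + y) + 352*26 = (-31981 - 10468) + 352*26 = -42449 + 9152 = -33297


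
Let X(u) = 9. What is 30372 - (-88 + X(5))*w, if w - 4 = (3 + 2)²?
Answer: 32663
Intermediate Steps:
w = 29 (w = 4 + (3 + 2)² = 4 + 5² = 4 + 25 = 29)
30372 - (-88 + X(5))*w = 30372 - (-88 + 9)*29 = 30372 - (-79)*29 = 30372 - 1*(-2291) = 30372 + 2291 = 32663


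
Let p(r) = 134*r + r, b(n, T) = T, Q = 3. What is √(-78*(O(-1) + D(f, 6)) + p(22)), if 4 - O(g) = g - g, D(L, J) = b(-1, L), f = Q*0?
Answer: √2658 ≈ 51.556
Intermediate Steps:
f = 0 (f = 3*0 = 0)
D(L, J) = L
p(r) = 135*r
O(g) = 4 (O(g) = 4 - (g - g) = 4 - 1*0 = 4 + 0 = 4)
√(-78*(O(-1) + D(f, 6)) + p(22)) = √(-78*(4 + 0) + 135*22) = √(-78*4 + 2970) = √(-312 + 2970) = √2658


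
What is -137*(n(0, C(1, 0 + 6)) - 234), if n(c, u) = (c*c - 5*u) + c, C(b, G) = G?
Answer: 36168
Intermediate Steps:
n(c, u) = c + c² - 5*u (n(c, u) = (c² - 5*u) + c = c + c² - 5*u)
-137*(n(0, C(1, 0 + 6)) - 234) = -137*((0 + 0² - 5*(0 + 6)) - 234) = -137*((0 + 0 - 5*6) - 234) = -137*((0 + 0 - 30) - 234) = -137*(-30 - 234) = -137*(-264) = 36168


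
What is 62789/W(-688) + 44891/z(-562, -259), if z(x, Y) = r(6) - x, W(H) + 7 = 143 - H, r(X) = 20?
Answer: 36766691/239784 ≈ 153.33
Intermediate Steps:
W(H) = 136 - H (W(H) = -7 + (143 - H) = 136 - H)
z(x, Y) = 20 - x
62789/W(-688) + 44891/z(-562, -259) = 62789/(136 - 1*(-688)) + 44891/(20 - 1*(-562)) = 62789/(136 + 688) + 44891/(20 + 562) = 62789/824 + 44891/582 = 36766691/239784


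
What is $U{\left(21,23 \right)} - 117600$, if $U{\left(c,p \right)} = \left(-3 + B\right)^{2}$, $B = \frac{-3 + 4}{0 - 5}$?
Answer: $- \frac{2939744}{25} \approx -1.1759 \cdot 10^{5}$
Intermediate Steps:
$B = - \frac{1}{5}$ ($B = 1 \frac{1}{-5} = 1 \left(- \frac{1}{5}\right) = - \frac{1}{5} \approx -0.2$)
$U{\left(c,p \right)} = \frac{256}{25}$ ($U{\left(c,p \right)} = \left(-3 - \frac{1}{5}\right)^{2} = \left(- \frac{16}{5}\right)^{2} = \frac{256}{25}$)
$U{\left(21,23 \right)} - 117600 = \frac{256}{25} - 117600 = - \frac{2939744}{25}$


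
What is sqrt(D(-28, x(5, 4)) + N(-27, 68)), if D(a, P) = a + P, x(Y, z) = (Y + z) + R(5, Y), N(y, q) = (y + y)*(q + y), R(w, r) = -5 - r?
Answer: I*sqrt(2243) ≈ 47.36*I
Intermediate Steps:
N(y, q) = 2*y*(q + y) (N(y, q) = (2*y)*(q + y) = 2*y*(q + y))
x(Y, z) = -5 + z (x(Y, z) = (Y + z) + (-5 - Y) = -5 + z)
D(a, P) = P + a
sqrt(D(-28, x(5, 4)) + N(-27, 68)) = sqrt(((-5 + 4) - 28) + 2*(-27)*(68 - 27)) = sqrt((-1 - 28) + 2*(-27)*41) = sqrt(-29 - 2214) = sqrt(-2243) = I*sqrt(2243)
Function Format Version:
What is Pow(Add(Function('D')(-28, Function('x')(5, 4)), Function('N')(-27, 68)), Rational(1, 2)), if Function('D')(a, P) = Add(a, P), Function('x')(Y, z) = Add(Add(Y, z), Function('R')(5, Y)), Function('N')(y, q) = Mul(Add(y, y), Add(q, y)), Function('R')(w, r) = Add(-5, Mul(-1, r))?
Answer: Mul(I, Pow(2243, Rational(1, 2))) ≈ Mul(47.360, I)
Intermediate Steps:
Function('N')(y, q) = Mul(2, y, Add(q, y)) (Function('N')(y, q) = Mul(Mul(2, y), Add(q, y)) = Mul(2, y, Add(q, y)))
Function('x')(Y, z) = Add(-5, z) (Function('x')(Y, z) = Add(Add(Y, z), Add(-5, Mul(-1, Y))) = Add(-5, z))
Function('D')(a, P) = Add(P, a)
Pow(Add(Function('D')(-28, Function('x')(5, 4)), Function('N')(-27, 68)), Rational(1, 2)) = Pow(Add(Add(Add(-5, 4), -28), Mul(2, -27, Add(68, -27))), Rational(1, 2)) = Pow(Add(Add(-1, -28), Mul(2, -27, 41)), Rational(1, 2)) = Pow(Add(-29, -2214), Rational(1, 2)) = Pow(-2243, Rational(1, 2)) = Mul(I, Pow(2243, Rational(1, 2)))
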